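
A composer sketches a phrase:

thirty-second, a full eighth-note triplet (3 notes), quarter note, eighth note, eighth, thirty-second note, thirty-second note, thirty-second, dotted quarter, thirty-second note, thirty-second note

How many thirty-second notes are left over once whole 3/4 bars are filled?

One bar of 3/4 = 24 thirty-second notes.
Working in thirty-second notes: thirty-second = 1; a full eighth-note triplet (3 notes) (three triplet eighths span one quarter) = 8; quarter note = 8; eighth note = 4; eighth = 4; thirty-second note = 1; thirty-second note = 1; thirty-second = 1; dotted quarter = 12; thirty-second note = 1; thirty-second note = 1.
Sum: 1 + 8 + 8 + 4 + 4 + 1 + 1 + 1 + 12 + 1 + 1 = 42.
42 ÷ 24 = 1 complete bar with 18 thirty-second notes remaining.

18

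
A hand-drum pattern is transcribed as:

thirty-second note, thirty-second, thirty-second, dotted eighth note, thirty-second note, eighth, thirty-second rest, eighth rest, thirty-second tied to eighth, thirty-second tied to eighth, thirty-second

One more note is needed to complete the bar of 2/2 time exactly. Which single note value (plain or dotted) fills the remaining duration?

sixteenth note

The bar of 2/2 = 32 thirty-second notes.
Working in thirty-second notes: thirty-second note = 1; thirty-second = 1; thirty-second = 1; dotted eighth note = 6; thirty-second note = 1; eighth = 4; thirty-second rest = 1; eighth rest = 4; thirty-second tied to eighth (thirty-second + eighth) = 5; thirty-second tied to eighth (thirty-second + eighth) = 5; thirty-second = 1.
Adding: 1 + 1 + 1 + 6 + 1 + 4 + 1 + 4 + 5 + 5 + 1 = 30.
Remaining: 32 − 30 = 2 thirty-second notes, which is a sixteenth note.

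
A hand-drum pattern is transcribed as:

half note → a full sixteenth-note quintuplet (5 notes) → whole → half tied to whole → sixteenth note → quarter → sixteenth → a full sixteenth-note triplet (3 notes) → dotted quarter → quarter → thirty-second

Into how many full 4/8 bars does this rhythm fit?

8

One bar of 4/8 = 16 thirty-second notes.
Express everything in thirty-second notes: half note = 16; a full sixteenth-note quintuplet (5 notes) (five quintuplet sixteenths span one quarter) = 8; whole = 32; half tied to whole (half + whole) = 48; sixteenth note = 2; quarter = 8; sixteenth = 2; a full sixteenth-note triplet (3 notes) (three triplet sixteenths span one eighth) = 4; dotted quarter = 12; quarter = 8; thirty-second = 1.
Altogether 16 + 8 + 32 + 48 + 2 + 8 + 2 + 4 + 12 + 8 + 1 = 141.
141 ÷ 16 = 8 complete bars with 13 left over.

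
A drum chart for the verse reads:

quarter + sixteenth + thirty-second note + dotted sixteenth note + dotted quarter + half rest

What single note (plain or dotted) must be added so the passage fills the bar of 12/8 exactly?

The bar of 12/8 = 48 thirty-second notes.
Express everything in thirty-second notes: quarter = 8; sixteenth = 2; thirty-second note = 1; dotted sixteenth note = 3; dotted quarter = 12; half rest = 16.
Sum: 8 + 2 + 1 + 3 + 12 + 16 = 42.
Remaining: 48 − 42 = 6 thirty-second notes, which is a dotted eighth note.

dotted eighth note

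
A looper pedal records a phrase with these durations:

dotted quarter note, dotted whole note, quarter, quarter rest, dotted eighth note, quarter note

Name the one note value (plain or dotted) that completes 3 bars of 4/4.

3 bars of 4/4 = 48 sixteenth notes.
In sixteenth notes: dotted quarter note = 6; dotted whole note = 24; quarter = 4; quarter rest = 4; dotted eighth note = 3; quarter note = 4.
Altogether 6 + 24 + 4 + 4 + 3 + 4 = 45.
Remaining: 48 − 45 = 3 sixteenth notes, which is a dotted eighth note.

dotted eighth note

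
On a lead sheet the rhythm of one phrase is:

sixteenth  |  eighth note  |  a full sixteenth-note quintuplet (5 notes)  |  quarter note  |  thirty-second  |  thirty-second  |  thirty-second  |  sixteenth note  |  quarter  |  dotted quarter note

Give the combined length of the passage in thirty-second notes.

Convert each value to thirty-second notes: sixteenth = 2; eighth note = 4; a full sixteenth-note quintuplet (5 notes) (five quintuplet sixteenths span one quarter) = 8; quarter note = 8; thirty-second = 1; thirty-second = 1; thirty-second = 1; sixteenth note = 2; quarter = 8; dotted quarter note = 12.
Adding: 2 + 4 + 8 + 8 + 1 + 1 + 1 + 2 + 8 + 12 = 47 thirty-second notes.

47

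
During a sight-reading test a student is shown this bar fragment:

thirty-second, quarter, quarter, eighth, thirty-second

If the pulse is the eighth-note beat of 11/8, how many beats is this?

One eighth-note beat = 4 thirty-second notes.
Each duration in thirty-second notes: thirty-second = 1; quarter = 8; quarter = 8; eighth = 4; thirty-second = 1.
Altogether 1 + 8 + 8 + 4 + 1 = 22.
22 ÷ 4 = 5.5 beats.

5.5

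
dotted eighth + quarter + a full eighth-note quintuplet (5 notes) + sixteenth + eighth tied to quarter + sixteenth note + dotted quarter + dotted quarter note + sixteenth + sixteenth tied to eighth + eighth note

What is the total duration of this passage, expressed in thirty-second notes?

Convert each value to thirty-second notes: dotted eighth = 6; quarter = 8; a full eighth-note quintuplet (5 notes) (five quintuplet eighths span one half) = 16; sixteenth = 2; eighth tied to quarter (eighth + quarter) = 12; sixteenth note = 2; dotted quarter = 12; dotted quarter note = 12; sixteenth = 2; sixteenth tied to eighth (sixteenth + eighth) = 6; eighth note = 4.
Total: 6 + 8 + 16 + 2 + 12 + 2 + 12 + 12 + 2 + 6 + 4 = 82 thirty-second notes.

82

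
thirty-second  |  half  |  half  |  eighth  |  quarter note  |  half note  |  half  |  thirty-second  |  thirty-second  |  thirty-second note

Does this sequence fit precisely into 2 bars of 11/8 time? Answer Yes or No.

No

One bar of 11/8 = 44 thirty-second notes, so 2 bars = 88.
Convert each value to thirty-second notes: thirty-second = 1; half = 16; half = 16; eighth = 4; quarter note = 8; half note = 16; half = 16; thirty-second = 1; thirty-second = 1; thirty-second note = 1.
Adding: 1 + 16 + 16 + 4 + 8 + 16 + 16 + 1 + 1 + 1 = 80.
80 falls short of 88, so the answer is No.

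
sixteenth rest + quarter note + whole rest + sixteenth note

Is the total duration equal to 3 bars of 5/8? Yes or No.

One bar of 5/8 = 10 sixteenth notes, so 3 bars = 30.
Convert each value to sixteenth notes: sixteenth rest = 1; quarter note = 4; whole rest = 16; sixteenth note = 1.
Altogether 1 + 4 + 16 + 1 = 22.
22 falls short of 30, so the answer is No.

No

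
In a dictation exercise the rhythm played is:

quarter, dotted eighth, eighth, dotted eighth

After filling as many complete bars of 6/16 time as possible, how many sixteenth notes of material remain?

0

One bar of 6/16 = 6 sixteenth notes.
In sixteenth notes: quarter = 4; dotted eighth = 3; eighth = 2; dotted eighth = 3.
Sum: 4 + 3 + 2 + 3 = 12.
12 ÷ 6 = 2 complete bars with 0 sixteenth notes remaining.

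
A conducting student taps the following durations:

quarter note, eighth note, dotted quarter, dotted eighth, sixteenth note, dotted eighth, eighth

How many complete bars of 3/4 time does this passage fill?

1

One bar of 3/4 = 12 sixteenth notes.
In sixteenth notes: quarter note = 4; eighth note = 2; dotted quarter = 6; dotted eighth = 3; sixteenth note = 1; dotted eighth = 3; eighth = 2.
Adding: 4 + 2 + 6 + 3 + 1 + 3 + 2 = 21.
21 ÷ 12 = 1 complete bar with 9 left over.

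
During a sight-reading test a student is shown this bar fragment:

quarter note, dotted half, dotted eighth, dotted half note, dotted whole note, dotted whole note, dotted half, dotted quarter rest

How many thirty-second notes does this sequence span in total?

Working in thirty-second notes: quarter note = 8; dotted half = 24; dotted eighth = 6; dotted half note = 24; dotted whole note = 48; dotted whole note = 48; dotted half = 24; dotted quarter rest = 12.
Adding: 8 + 24 + 6 + 24 + 48 + 48 + 24 + 12 = 194 thirty-second notes.

194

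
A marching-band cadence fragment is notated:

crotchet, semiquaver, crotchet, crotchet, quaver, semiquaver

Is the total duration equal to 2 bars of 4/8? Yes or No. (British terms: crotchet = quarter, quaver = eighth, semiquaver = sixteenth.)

One bar of 4/8 = 8 sixteenth notes, so 2 bars = 16.
Working in sixteenth notes: crotchet = 4; semiquaver = 1; crotchet = 4; crotchet = 4; quaver = 2; semiquaver = 1.
Adding: 4 + 1 + 4 + 4 + 2 + 1 = 16.
16 equals 16, so the answer is Yes.

Yes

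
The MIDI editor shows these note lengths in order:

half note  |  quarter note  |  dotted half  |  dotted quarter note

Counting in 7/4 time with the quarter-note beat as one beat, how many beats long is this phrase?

7.5

One quarter-note beat = 2 eighth notes.
Express everything in eighth notes: half note = 4; quarter note = 2; dotted half = 6; dotted quarter note = 3.
Sum: 4 + 2 + 6 + 3 = 15.
15 ÷ 2 = 7.5 beats.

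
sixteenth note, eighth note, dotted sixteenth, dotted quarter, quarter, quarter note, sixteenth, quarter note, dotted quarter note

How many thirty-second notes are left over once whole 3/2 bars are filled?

11

One bar of 3/2 = 48 thirty-second notes.
Each duration in thirty-second notes: sixteenth note = 2; eighth note = 4; dotted sixteenth = 3; dotted quarter = 12; quarter = 8; quarter note = 8; sixteenth = 2; quarter note = 8; dotted quarter note = 12.
Adding: 2 + 4 + 3 + 12 + 8 + 8 + 2 + 8 + 12 = 59.
59 ÷ 48 = 1 complete bar with 11 thirty-second notes remaining.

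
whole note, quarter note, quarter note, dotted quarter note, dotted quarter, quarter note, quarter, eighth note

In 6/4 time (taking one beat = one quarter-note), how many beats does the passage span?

11.5

One quarter-note beat = 2 eighth notes.
Working in eighth notes: whole note = 8; quarter note = 2; quarter note = 2; dotted quarter note = 3; dotted quarter = 3; quarter note = 2; quarter = 2; eighth note = 1.
Sum: 8 + 2 + 2 + 3 + 3 + 2 + 2 + 1 = 23.
23 ÷ 2 = 11.5 beats.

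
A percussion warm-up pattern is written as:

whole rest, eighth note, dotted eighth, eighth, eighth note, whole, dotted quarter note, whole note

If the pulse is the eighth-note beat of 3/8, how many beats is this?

One eighth-note beat = 2 sixteenth notes.
Each duration in sixteenth notes: whole rest = 16; eighth note = 2; dotted eighth = 3; eighth = 2; eighth note = 2; whole = 16; dotted quarter note = 6; whole note = 16.
Altogether 16 + 2 + 3 + 2 + 2 + 16 + 6 + 16 = 63.
63 ÷ 2 = 31.5 beats.

31.5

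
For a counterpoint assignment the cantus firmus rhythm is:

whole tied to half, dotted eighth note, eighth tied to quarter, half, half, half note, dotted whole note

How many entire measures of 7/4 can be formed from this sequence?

One bar of 7/4 = 28 sixteenth notes.
Convert each value to sixteenth notes: whole tied to half (whole + half) = 24; dotted eighth note = 3; eighth tied to quarter (eighth + quarter) = 6; half = 8; half = 8; half note = 8; dotted whole note = 24.
Sum: 24 + 3 + 6 + 8 + 8 + 8 + 24 = 81.
81 ÷ 28 = 2 complete bars with 25 left over.

2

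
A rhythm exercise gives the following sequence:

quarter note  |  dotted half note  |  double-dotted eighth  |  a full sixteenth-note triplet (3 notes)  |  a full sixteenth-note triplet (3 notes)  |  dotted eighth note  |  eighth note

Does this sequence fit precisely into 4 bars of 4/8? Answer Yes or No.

One bar of 4/8 = 16 thirty-second notes, so 4 bars = 64.
Working in thirty-second notes: quarter note = 8; dotted half note = 24; double-dotted eighth = 7; a full sixteenth-note triplet (3 notes) (three triplet sixteenths span one eighth) = 4; a full sixteenth-note triplet (3 notes) (three triplet sixteenths span one eighth) = 4; dotted eighth note = 6; eighth note = 4.
Altogether 8 + 24 + 7 + 4 + 4 + 6 + 4 = 57.
57 falls short of 64, so the answer is No.

No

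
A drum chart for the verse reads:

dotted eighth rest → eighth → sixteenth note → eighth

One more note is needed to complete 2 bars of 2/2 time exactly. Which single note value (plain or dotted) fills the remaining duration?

dotted whole note

2 bars of 2/2 = 32 sixteenth notes.
In sixteenth notes: dotted eighth rest = 3; eighth = 2; sixteenth note = 1; eighth = 2.
Sum: 3 + 2 + 1 + 2 = 8.
Remaining: 32 − 8 = 24 sixteenth notes, which is a dotted whole note.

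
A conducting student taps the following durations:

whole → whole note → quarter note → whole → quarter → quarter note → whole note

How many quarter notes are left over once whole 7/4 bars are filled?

One bar of 7/4 = 7 quarter notes.
Each duration in quarter notes: whole = 4; whole note = 4; quarter note = 1; whole = 4; quarter = 1; quarter note = 1; whole note = 4.
Total: 4 + 4 + 1 + 4 + 1 + 1 + 4 = 19.
19 ÷ 7 = 2 complete bars with 5 quarter notes remaining.

5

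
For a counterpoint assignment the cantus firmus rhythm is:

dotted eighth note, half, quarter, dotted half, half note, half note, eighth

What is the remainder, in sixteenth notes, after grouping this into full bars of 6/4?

One bar of 6/4 = 24 sixteenth notes.
Convert each value to sixteenth notes: dotted eighth note = 3; half = 8; quarter = 4; dotted half = 12; half note = 8; half note = 8; eighth = 2.
Total: 3 + 8 + 4 + 12 + 8 + 8 + 2 = 45.
45 ÷ 24 = 1 complete bar with 21 sixteenth notes remaining.

21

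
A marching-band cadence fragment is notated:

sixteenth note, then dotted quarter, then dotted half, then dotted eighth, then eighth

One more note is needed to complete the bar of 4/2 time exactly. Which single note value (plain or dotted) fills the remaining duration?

The bar of 4/2 = 32 sixteenth notes.
Working in sixteenth notes: sixteenth note = 1; dotted quarter = 6; dotted half = 12; dotted eighth = 3; eighth = 2.
Total: 1 + 6 + 12 + 3 + 2 = 24.
Remaining: 32 − 24 = 8 sixteenth notes, which is a half note.

half note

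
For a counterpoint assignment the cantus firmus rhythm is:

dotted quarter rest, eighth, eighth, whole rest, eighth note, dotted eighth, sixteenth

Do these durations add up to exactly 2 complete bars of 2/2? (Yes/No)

One bar of 2/2 = 16 sixteenth notes, so 2 bars = 32.
In sixteenth notes: dotted quarter rest = 6; eighth = 2; eighth = 2; whole rest = 16; eighth note = 2; dotted eighth = 3; sixteenth = 1.
Sum: 6 + 2 + 2 + 16 + 2 + 3 + 1 = 32.
32 equals 32, so the answer is Yes.

Yes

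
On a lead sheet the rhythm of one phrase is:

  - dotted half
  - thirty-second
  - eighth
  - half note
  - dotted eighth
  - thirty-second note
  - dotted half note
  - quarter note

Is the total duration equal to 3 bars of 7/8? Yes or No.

One bar of 7/8 = 28 thirty-second notes, so 3 bars = 84.
Each duration in thirty-second notes: dotted half = 24; thirty-second = 1; eighth = 4; half note = 16; dotted eighth = 6; thirty-second note = 1; dotted half note = 24; quarter note = 8.
Altogether 24 + 1 + 4 + 16 + 6 + 1 + 24 + 8 = 84.
84 equals 84, so the answer is Yes.

Yes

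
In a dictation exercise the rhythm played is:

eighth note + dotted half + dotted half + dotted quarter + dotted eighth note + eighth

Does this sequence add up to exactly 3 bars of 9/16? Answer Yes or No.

No

One bar of 9/16 = 9 sixteenth notes, so 3 bars = 27.
In sixteenth notes: eighth note = 2; dotted half = 12; dotted half = 12; dotted quarter = 6; dotted eighth note = 3; eighth = 2.
Sum: 2 + 12 + 12 + 6 + 3 + 2 = 37.
37 exceeds 27, so the answer is No.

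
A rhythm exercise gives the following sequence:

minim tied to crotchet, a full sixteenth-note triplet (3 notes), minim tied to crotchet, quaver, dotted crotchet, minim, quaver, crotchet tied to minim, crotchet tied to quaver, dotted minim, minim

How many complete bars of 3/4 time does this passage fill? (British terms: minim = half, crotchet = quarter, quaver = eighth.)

One bar of 3/4 = 6 eighth notes.
Convert each value to eighth notes: minim tied to crotchet (minim + crotchet) = 6; a full sixteenth-note triplet (3 notes) (three triplet sixteenths span one eighth) = 1; minim tied to crotchet (minim + crotchet) = 6; quaver = 1; dotted crotchet = 3; minim = 4; quaver = 1; crotchet tied to minim (crotchet + minim) = 6; crotchet tied to quaver (crotchet + quaver) = 3; dotted minim = 6; minim = 4.
Total: 6 + 1 + 6 + 1 + 3 + 4 + 1 + 6 + 3 + 6 + 4 = 41.
41 ÷ 6 = 6 complete bars with 5 left over.

6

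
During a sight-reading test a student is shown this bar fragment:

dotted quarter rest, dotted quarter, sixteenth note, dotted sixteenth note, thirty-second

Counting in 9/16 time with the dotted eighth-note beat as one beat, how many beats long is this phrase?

One dotted eighth-note beat = 6 thirty-second notes.
Working in thirty-second notes: dotted quarter rest = 12; dotted quarter = 12; sixteenth note = 2; dotted sixteenth note = 3; thirty-second = 1.
Total: 12 + 12 + 2 + 3 + 1 = 30.
30 ÷ 6 = 5 beats.

5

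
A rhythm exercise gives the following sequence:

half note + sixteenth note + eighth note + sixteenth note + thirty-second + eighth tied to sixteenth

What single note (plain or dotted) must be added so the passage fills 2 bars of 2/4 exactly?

thirty-second note

2 bars of 2/4 = 32 thirty-second notes.
Working in thirty-second notes: half note = 16; sixteenth note = 2; eighth note = 4; sixteenth note = 2; thirty-second = 1; eighth tied to sixteenth (eighth + sixteenth) = 6.
Altogether 16 + 2 + 4 + 2 + 1 + 6 = 31.
Remaining: 32 − 31 = 1 thirty-second note, which is a thirty-second note.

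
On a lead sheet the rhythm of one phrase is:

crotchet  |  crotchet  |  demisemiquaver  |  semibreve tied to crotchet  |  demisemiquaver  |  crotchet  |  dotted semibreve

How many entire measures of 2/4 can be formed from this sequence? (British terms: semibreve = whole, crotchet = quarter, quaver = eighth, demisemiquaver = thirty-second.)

One bar of 2/4 = 16 thirty-second notes.
Working in thirty-second notes: crotchet = 8; crotchet = 8; demisemiquaver = 1; semibreve tied to crotchet (semibreve + crotchet) = 40; demisemiquaver = 1; crotchet = 8; dotted semibreve = 48.
Total: 8 + 8 + 1 + 40 + 1 + 8 + 48 = 114.
114 ÷ 16 = 7 complete bars with 2 left over.

7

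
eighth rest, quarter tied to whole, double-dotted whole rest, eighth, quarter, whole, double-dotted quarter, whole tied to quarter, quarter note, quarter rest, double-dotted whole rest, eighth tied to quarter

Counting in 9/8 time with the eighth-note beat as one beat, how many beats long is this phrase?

One eighth-note beat = 2 sixteenth notes.
Working in sixteenth notes: eighth rest = 2; quarter tied to whole (quarter + whole) = 20; double-dotted whole rest = 28; eighth = 2; quarter = 4; whole = 16; double-dotted quarter = 7; whole tied to quarter (whole + quarter) = 20; quarter note = 4; quarter rest = 4; double-dotted whole rest = 28; eighth tied to quarter (eighth + quarter) = 6.
Sum: 2 + 20 + 28 + 2 + 4 + 16 + 7 + 20 + 4 + 4 + 28 + 6 = 141.
141 ÷ 2 = 70.5 beats.

70.5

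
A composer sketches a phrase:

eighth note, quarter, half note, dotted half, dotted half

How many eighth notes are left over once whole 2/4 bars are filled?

One bar of 2/4 = 4 eighth notes.
Convert each value to eighth notes: eighth note = 1; quarter = 2; half note = 4; dotted half = 6; dotted half = 6.
Altogether 1 + 2 + 4 + 6 + 6 = 19.
19 ÷ 4 = 4 complete bars with 3 eighth notes remaining.

3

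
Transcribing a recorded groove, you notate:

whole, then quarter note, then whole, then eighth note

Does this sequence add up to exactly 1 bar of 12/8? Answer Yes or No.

One bar of 12/8 = 12 eighth notes.
Each duration in eighth notes: whole = 8; quarter note = 2; whole = 8; eighth note = 1.
Altogether 8 + 2 + 8 + 1 = 19.
19 exceeds 12, so the answer is No.

No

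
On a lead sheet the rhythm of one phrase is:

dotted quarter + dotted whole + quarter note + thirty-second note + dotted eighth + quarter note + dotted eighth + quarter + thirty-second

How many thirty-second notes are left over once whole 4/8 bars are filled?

2

One bar of 4/8 = 16 thirty-second notes.
In thirty-second notes: dotted quarter = 12; dotted whole = 48; quarter note = 8; thirty-second note = 1; dotted eighth = 6; quarter note = 8; dotted eighth = 6; quarter = 8; thirty-second = 1.
Sum: 12 + 48 + 8 + 1 + 6 + 8 + 6 + 8 + 1 = 98.
98 ÷ 16 = 6 complete bars with 2 thirty-second notes remaining.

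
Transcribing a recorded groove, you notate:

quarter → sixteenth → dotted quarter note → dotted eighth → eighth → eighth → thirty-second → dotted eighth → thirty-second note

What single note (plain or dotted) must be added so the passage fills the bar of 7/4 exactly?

dotted quarter note

The bar of 7/4 = 56 thirty-second notes.
Convert each value to thirty-second notes: quarter = 8; sixteenth = 2; dotted quarter note = 12; dotted eighth = 6; eighth = 4; eighth = 4; thirty-second = 1; dotted eighth = 6; thirty-second note = 1.
Altogether 8 + 2 + 12 + 6 + 4 + 4 + 1 + 6 + 1 = 44.
Remaining: 56 − 44 = 12 thirty-second notes, which is a dotted quarter note.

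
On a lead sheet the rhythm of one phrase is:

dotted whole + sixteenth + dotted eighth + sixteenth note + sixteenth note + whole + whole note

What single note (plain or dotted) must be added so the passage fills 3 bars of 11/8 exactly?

quarter note

3 bars of 11/8 = 66 sixteenth notes.
Express everything in sixteenth notes: dotted whole = 24; sixteenth = 1; dotted eighth = 3; sixteenth note = 1; sixteenth note = 1; whole = 16; whole note = 16.
Sum: 24 + 1 + 3 + 1 + 1 + 16 + 16 = 62.
Remaining: 66 − 62 = 4 sixteenth notes, which is a quarter note.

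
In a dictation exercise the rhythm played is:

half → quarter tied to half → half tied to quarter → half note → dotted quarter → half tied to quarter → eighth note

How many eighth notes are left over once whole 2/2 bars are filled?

One bar of 2/2 = 8 eighth notes.
Working in eighth notes: half = 4; quarter tied to half (quarter + half) = 6; half tied to quarter (half + quarter) = 6; half note = 4; dotted quarter = 3; half tied to quarter (half + quarter) = 6; eighth note = 1.
Total: 4 + 6 + 6 + 4 + 3 + 6 + 1 = 30.
30 ÷ 8 = 3 complete bars with 6 eighth notes remaining.

6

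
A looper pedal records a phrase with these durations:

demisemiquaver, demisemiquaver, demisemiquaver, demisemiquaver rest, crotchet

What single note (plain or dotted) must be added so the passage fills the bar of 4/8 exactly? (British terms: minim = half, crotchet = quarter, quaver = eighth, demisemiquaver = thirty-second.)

The bar of 4/8 = 16 thirty-second notes.
Convert each value to thirty-second notes: demisemiquaver = 1; demisemiquaver = 1; demisemiquaver = 1; demisemiquaver rest = 1; crotchet = 8.
Sum: 1 + 1 + 1 + 1 + 8 = 12.
Remaining: 16 − 12 = 4 thirty-second notes, which is a eighth note.

eighth note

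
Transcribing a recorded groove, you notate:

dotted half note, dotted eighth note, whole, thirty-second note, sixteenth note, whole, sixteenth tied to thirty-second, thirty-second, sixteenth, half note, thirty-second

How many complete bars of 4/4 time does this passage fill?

3

One bar of 4/4 = 32 thirty-second notes.
Convert each value to thirty-second notes: dotted half note = 24; dotted eighth note = 6; whole = 32; thirty-second note = 1; sixteenth note = 2; whole = 32; sixteenth tied to thirty-second (sixteenth + thirty-second) = 3; thirty-second = 1; sixteenth = 2; half note = 16; thirty-second = 1.
Sum: 24 + 6 + 32 + 1 + 2 + 32 + 3 + 1 + 2 + 16 + 1 = 120.
120 ÷ 32 = 3 complete bars with 24 left over.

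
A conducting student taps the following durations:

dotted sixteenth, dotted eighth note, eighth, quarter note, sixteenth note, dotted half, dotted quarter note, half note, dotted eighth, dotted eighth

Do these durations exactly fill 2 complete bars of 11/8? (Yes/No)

One bar of 11/8 = 44 thirty-second notes, so 2 bars = 88.
In thirty-second notes: dotted sixteenth = 3; dotted eighth note = 6; eighth = 4; quarter note = 8; sixteenth note = 2; dotted half = 24; dotted quarter note = 12; half note = 16; dotted eighth = 6; dotted eighth = 6.
Total: 3 + 6 + 4 + 8 + 2 + 24 + 12 + 16 + 6 + 6 = 87.
87 falls short of 88, so the answer is No.

No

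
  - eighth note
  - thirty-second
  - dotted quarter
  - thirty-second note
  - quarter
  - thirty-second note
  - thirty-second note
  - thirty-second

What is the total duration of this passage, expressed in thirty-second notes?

Convert each value to thirty-second notes: eighth note = 4; thirty-second = 1; dotted quarter = 12; thirty-second note = 1; quarter = 8; thirty-second note = 1; thirty-second note = 1; thirty-second = 1.
Altogether 4 + 1 + 12 + 1 + 8 + 1 + 1 + 1 = 29 thirty-second notes.

29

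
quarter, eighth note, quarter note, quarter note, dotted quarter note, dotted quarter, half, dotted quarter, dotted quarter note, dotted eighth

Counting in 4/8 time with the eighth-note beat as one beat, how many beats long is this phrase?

24.5

One eighth-note beat = 2 sixteenth notes.
Each duration in sixteenth notes: quarter = 4; eighth note = 2; quarter note = 4; quarter note = 4; dotted quarter note = 6; dotted quarter = 6; half = 8; dotted quarter = 6; dotted quarter note = 6; dotted eighth = 3.
Altogether 4 + 2 + 4 + 4 + 6 + 6 + 8 + 6 + 6 + 3 = 49.
49 ÷ 2 = 24.5 beats.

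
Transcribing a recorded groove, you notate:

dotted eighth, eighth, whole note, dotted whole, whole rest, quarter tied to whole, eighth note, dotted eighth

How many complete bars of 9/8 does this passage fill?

4

One bar of 9/8 = 18 sixteenth notes.
In sixteenth notes: dotted eighth = 3; eighth = 2; whole note = 16; dotted whole = 24; whole rest = 16; quarter tied to whole (quarter + whole) = 20; eighth note = 2; dotted eighth = 3.
Sum: 3 + 2 + 16 + 24 + 16 + 20 + 2 + 3 = 86.
86 ÷ 18 = 4 complete bars with 14 left over.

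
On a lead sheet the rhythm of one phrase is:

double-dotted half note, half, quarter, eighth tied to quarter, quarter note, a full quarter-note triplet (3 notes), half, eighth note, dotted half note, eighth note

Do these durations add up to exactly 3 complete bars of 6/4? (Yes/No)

No

One bar of 6/4 = 12 eighth notes, so 3 bars = 36.
In eighth notes: double-dotted half note = 7; half = 4; quarter = 2; eighth tied to quarter (eighth + quarter) = 3; quarter note = 2; a full quarter-note triplet (3 notes) (three triplet quarters span one half) = 4; half = 4; eighth note = 1; dotted half note = 6; eighth note = 1.
Total: 7 + 4 + 2 + 3 + 2 + 4 + 4 + 1 + 6 + 1 = 34.
34 falls short of 36, so the answer is No.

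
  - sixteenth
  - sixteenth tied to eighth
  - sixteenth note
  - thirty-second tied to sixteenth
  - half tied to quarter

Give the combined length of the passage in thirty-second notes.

Working in thirty-second notes: sixteenth = 2; sixteenth tied to eighth (sixteenth + eighth) = 6; sixteenth note = 2; thirty-second tied to sixteenth (thirty-second + sixteenth) = 3; half tied to quarter (half + quarter) = 24.
Total: 2 + 6 + 2 + 3 + 24 = 37 thirty-second notes.

37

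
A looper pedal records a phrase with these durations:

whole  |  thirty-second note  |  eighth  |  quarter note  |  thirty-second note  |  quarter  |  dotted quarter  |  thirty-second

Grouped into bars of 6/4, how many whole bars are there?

1

One bar of 6/4 = 48 thirty-second notes.
Working in thirty-second notes: whole = 32; thirty-second note = 1; eighth = 4; quarter note = 8; thirty-second note = 1; quarter = 8; dotted quarter = 12; thirty-second = 1.
Adding: 32 + 1 + 4 + 8 + 1 + 8 + 12 + 1 = 67.
67 ÷ 48 = 1 complete bar with 19 left over.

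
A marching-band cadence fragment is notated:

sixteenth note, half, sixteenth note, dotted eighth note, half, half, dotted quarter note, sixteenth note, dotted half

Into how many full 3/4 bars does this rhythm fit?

4

One bar of 3/4 = 12 sixteenth notes.
Express everything in sixteenth notes: sixteenth note = 1; half = 8; sixteenth note = 1; dotted eighth note = 3; half = 8; half = 8; dotted quarter note = 6; sixteenth note = 1; dotted half = 12.
Sum: 1 + 8 + 1 + 3 + 8 + 8 + 6 + 1 + 12 = 48.
48 ÷ 12 = 4 complete bars with 0 left over.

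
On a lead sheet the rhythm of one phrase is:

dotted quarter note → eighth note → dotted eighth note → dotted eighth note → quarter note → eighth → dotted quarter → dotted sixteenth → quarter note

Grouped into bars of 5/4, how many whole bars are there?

One bar of 5/4 = 40 thirty-second notes.
Each duration in thirty-second notes: dotted quarter note = 12; eighth note = 4; dotted eighth note = 6; dotted eighth note = 6; quarter note = 8; eighth = 4; dotted quarter = 12; dotted sixteenth = 3; quarter note = 8.
Total: 12 + 4 + 6 + 6 + 8 + 4 + 12 + 3 + 8 = 63.
63 ÷ 40 = 1 complete bar with 23 left over.

1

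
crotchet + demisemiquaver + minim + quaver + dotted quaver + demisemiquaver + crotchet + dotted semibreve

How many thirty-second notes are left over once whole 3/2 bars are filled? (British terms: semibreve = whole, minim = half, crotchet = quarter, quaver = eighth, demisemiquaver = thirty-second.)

One bar of 3/2 = 48 thirty-second notes.
Each duration in thirty-second notes: crotchet = 8; demisemiquaver = 1; minim = 16; quaver = 4; dotted quaver = 6; demisemiquaver = 1; crotchet = 8; dotted semibreve = 48.
Adding: 8 + 1 + 16 + 4 + 6 + 1 + 8 + 48 = 92.
92 ÷ 48 = 1 complete bar with 44 thirty-second notes remaining.

44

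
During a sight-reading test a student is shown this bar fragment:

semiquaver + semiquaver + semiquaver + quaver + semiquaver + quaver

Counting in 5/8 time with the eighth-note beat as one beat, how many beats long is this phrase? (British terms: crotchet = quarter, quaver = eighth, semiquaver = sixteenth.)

4

One eighth-note beat = 2 sixteenth notes.
In sixteenth notes: semiquaver = 1; semiquaver = 1; semiquaver = 1; quaver = 2; semiquaver = 1; quaver = 2.
Sum: 1 + 1 + 1 + 2 + 1 + 2 = 8.
8 ÷ 2 = 4 beats.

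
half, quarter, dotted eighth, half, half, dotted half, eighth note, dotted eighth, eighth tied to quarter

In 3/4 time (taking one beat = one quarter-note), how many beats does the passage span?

One quarter-note beat = 4 sixteenth notes.
Each duration in sixteenth notes: half = 8; quarter = 4; dotted eighth = 3; half = 8; half = 8; dotted half = 12; eighth note = 2; dotted eighth = 3; eighth tied to quarter (eighth + quarter) = 6.
Total: 8 + 4 + 3 + 8 + 8 + 12 + 2 + 3 + 6 = 54.
54 ÷ 4 = 13.5 beats.

13.5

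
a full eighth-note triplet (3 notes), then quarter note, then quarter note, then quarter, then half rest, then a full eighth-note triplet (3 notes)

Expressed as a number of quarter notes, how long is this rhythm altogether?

7

In quarter notes: a full eighth-note triplet (3 notes) (three triplet eighths span one quarter) = 1; quarter note = 1; quarter note = 1; quarter = 1; half rest = 2; a full eighth-note triplet (3 notes) (three triplet eighths span one quarter) = 1.
Sum: 1 + 1 + 1 + 1 + 2 + 1 = 7 quarter notes.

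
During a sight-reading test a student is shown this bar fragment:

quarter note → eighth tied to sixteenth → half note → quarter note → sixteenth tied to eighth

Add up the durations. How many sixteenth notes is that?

Convert each value to sixteenth notes: quarter note = 4; eighth tied to sixteenth (eighth + sixteenth) = 3; half note = 8; quarter note = 4; sixteenth tied to eighth (sixteenth + eighth) = 3.
Total: 4 + 3 + 8 + 4 + 3 = 22 sixteenth notes.

22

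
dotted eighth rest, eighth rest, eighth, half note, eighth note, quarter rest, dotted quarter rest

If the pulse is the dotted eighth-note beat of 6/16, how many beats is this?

One dotted eighth-note beat = 3 sixteenth notes.
Each duration in sixteenth notes: dotted eighth rest = 3; eighth rest = 2; eighth = 2; half note = 8; eighth note = 2; quarter rest = 4; dotted quarter rest = 6.
Altogether 3 + 2 + 2 + 8 + 2 + 4 + 6 = 27.
27 ÷ 3 = 9 beats.

9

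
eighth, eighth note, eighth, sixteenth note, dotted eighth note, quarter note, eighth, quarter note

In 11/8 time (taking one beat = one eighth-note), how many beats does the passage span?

10

One eighth-note beat = 2 sixteenth notes.
In sixteenth notes: eighth = 2; eighth note = 2; eighth = 2; sixteenth note = 1; dotted eighth note = 3; quarter note = 4; eighth = 2; quarter note = 4.
Total: 2 + 2 + 2 + 1 + 3 + 4 + 2 + 4 = 20.
20 ÷ 2 = 10 beats.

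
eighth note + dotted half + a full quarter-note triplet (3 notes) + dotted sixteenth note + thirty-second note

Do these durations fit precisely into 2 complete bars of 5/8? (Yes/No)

One bar of 5/8 = 20 thirty-second notes, so 2 bars = 40.
Express everything in thirty-second notes: eighth note = 4; dotted half = 24; a full quarter-note triplet (3 notes) (three triplet quarters span one half) = 16; dotted sixteenth note = 3; thirty-second note = 1.
Altogether 4 + 24 + 16 + 3 + 1 = 48.
48 exceeds 40, so the answer is No.

No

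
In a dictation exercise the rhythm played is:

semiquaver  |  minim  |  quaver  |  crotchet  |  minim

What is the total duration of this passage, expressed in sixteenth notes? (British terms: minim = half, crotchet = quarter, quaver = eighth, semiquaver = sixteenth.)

In sixteenth notes: semiquaver = 1; minim = 8; quaver = 2; crotchet = 4; minim = 8.
Adding: 1 + 8 + 2 + 4 + 8 = 23 sixteenth notes.

23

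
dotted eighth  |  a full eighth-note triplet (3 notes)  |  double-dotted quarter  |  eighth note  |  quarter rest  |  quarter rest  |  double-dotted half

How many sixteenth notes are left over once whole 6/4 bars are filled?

One bar of 6/4 = 24 sixteenth notes.
Express everything in sixteenth notes: dotted eighth = 3; a full eighth-note triplet (3 notes) (three triplet eighths span one quarter) = 4; double-dotted quarter = 7; eighth note = 2; quarter rest = 4; quarter rest = 4; double-dotted half = 14.
Total: 3 + 4 + 7 + 2 + 4 + 4 + 14 = 38.
38 ÷ 24 = 1 complete bar with 14 sixteenth notes remaining.

14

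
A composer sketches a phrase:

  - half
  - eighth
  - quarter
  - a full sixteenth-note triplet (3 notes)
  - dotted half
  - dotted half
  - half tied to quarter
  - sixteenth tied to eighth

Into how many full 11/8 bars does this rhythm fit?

2

One bar of 11/8 = 22 sixteenth notes.
In sixteenth notes: half = 8; eighth = 2; quarter = 4; a full sixteenth-note triplet (3 notes) (three triplet sixteenths span one eighth) = 2; dotted half = 12; dotted half = 12; half tied to quarter (half + quarter) = 12; sixteenth tied to eighth (sixteenth + eighth) = 3.
Altogether 8 + 2 + 4 + 2 + 12 + 12 + 12 + 3 = 55.
55 ÷ 22 = 2 complete bars with 11 left over.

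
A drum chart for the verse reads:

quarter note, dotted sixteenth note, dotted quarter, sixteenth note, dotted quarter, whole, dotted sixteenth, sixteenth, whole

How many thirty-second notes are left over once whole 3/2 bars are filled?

10

One bar of 3/2 = 48 thirty-second notes.
Express everything in thirty-second notes: quarter note = 8; dotted sixteenth note = 3; dotted quarter = 12; sixteenth note = 2; dotted quarter = 12; whole = 32; dotted sixteenth = 3; sixteenth = 2; whole = 32.
Total: 8 + 3 + 12 + 2 + 12 + 32 + 3 + 2 + 32 = 106.
106 ÷ 48 = 2 complete bars with 10 thirty-second notes remaining.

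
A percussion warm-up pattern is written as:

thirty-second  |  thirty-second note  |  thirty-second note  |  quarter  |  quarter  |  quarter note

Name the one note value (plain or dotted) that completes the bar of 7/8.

thirty-second note

The bar of 7/8 = 28 thirty-second notes.
Working in thirty-second notes: thirty-second = 1; thirty-second note = 1; thirty-second note = 1; quarter = 8; quarter = 8; quarter note = 8.
Altogether 1 + 1 + 1 + 8 + 8 + 8 = 27.
Remaining: 28 − 27 = 1 thirty-second note, which is a thirty-second note.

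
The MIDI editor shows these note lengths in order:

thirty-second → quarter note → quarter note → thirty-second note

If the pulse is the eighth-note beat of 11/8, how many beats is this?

One eighth-note beat = 4 thirty-second notes.
In thirty-second notes: thirty-second = 1; quarter note = 8; quarter note = 8; thirty-second note = 1.
Altogether 1 + 8 + 8 + 1 = 18.
18 ÷ 4 = 4.5 beats.

4.5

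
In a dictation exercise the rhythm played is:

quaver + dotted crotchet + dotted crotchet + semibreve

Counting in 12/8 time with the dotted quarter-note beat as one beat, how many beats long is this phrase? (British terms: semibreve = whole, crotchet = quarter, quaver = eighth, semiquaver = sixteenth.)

One dotted quarter-note beat = 3 eighth notes.
Each duration in eighth notes: quaver = 1; dotted crotchet = 3; dotted crotchet = 3; semibreve = 8.
Altogether 1 + 3 + 3 + 8 = 15.
15 ÷ 3 = 5 beats.

5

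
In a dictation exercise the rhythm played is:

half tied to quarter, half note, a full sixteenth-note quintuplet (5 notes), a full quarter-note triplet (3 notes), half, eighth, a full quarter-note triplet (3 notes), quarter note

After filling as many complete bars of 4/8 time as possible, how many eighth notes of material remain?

3

One bar of 4/8 = 4 eighth notes.
Each duration in eighth notes: half tied to quarter (half + quarter) = 6; half note = 4; a full sixteenth-note quintuplet (5 notes) (five quintuplet sixteenths span one quarter) = 2; a full quarter-note triplet (3 notes) (three triplet quarters span one half) = 4; half = 4; eighth = 1; a full quarter-note triplet (3 notes) (three triplet quarters span one half) = 4; quarter note = 2.
Adding: 6 + 4 + 2 + 4 + 4 + 1 + 4 + 2 = 27.
27 ÷ 4 = 6 complete bars with 3 eighth notes remaining.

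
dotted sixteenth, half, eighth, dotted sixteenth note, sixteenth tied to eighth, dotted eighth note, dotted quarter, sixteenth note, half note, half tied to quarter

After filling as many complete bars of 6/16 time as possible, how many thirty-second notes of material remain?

8

One bar of 6/16 = 12 thirty-second notes.
In thirty-second notes: dotted sixteenth = 3; half = 16; eighth = 4; dotted sixteenth note = 3; sixteenth tied to eighth (sixteenth + eighth) = 6; dotted eighth note = 6; dotted quarter = 12; sixteenth note = 2; half note = 16; half tied to quarter (half + quarter) = 24.
Adding: 3 + 16 + 4 + 3 + 6 + 6 + 12 + 2 + 16 + 24 = 92.
92 ÷ 12 = 7 complete bars with 8 thirty-second notes remaining.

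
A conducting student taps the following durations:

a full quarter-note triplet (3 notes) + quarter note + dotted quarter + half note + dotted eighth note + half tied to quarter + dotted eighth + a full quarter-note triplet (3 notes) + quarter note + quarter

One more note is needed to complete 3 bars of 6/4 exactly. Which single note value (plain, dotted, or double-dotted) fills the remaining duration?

dotted half note

3 bars of 6/4 = 72 sixteenth notes.
In sixteenth notes: a full quarter-note triplet (3 notes) (three triplet quarters span one half) = 8; quarter note = 4; dotted quarter = 6; half note = 8; dotted eighth note = 3; half tied to quarter (half + quarter) = 12; dotted eighth = 3; a full quarter-note triplet (3 notes) (three triplet quarters span one half) = 8; quarter note = 4; quarter = 4.
Adding: 8 + 4 + 6 + 8 + 3 + 12 + 3 + 8 + 4 + 4 = 60.
Remaining: 72 − 60 = 12 sixteenth notes, which is a dotted half note.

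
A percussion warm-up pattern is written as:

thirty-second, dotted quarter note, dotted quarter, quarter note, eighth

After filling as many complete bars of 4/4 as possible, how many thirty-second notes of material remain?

One bar of 4/4 = 32 thirty-second notes.
Each duration in thirty-second notes: thirty-second = 1; dotted quarter note = 12; dotted quarter = 12; quarter note = 8; eighth = 4.
Sum: 1 + 12 + 12 + 8 + 4 = 37.
37 ÷ 32 = 1 complete bar with 5 thirty-second notes remaining.

5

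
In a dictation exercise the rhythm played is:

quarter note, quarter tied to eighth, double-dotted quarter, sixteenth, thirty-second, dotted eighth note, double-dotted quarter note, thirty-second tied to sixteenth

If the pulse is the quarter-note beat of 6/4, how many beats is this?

7.5

One quarter-note beat = 8 thirty-second notes.
Express everything in thirty-second notes: quarter note = 8; quarter tied to eighth (quarter + eighth) = 12; double-dotted quarter = 14; sixteenth = 2; thirty-second = 1; dotted eighth note = 6; double-dotted quarter note = 14; thirty-second tied to sixteenth (thirty-second + sixteenth) = 3.
Adding: 8 + 12 + 14 + 2 + 1 + 6 + 14 + 3 = 60.
60 ÷ 8 = 7.5 beats.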